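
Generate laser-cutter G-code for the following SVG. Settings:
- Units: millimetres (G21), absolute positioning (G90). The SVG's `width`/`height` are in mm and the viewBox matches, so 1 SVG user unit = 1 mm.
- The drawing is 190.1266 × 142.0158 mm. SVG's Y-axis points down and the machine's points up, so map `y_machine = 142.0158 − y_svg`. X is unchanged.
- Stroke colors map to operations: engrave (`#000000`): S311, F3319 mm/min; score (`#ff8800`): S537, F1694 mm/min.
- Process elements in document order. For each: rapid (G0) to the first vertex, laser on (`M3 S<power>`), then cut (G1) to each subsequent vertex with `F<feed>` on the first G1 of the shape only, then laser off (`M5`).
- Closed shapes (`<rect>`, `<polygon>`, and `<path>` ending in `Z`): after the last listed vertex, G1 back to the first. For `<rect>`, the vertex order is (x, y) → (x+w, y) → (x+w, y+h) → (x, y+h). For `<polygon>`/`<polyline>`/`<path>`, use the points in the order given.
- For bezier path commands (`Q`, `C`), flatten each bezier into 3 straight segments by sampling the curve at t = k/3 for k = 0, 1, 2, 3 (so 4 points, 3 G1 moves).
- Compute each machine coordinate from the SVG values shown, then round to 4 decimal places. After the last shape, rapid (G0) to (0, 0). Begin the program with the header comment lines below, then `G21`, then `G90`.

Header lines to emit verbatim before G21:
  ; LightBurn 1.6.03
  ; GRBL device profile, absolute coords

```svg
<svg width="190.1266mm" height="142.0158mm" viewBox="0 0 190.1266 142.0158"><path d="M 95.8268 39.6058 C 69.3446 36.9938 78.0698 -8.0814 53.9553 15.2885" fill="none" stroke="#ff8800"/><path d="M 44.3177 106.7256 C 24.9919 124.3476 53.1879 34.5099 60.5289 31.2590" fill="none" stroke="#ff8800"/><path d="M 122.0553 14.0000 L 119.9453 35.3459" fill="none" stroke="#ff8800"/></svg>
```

; LightBurn 1.6.03
; GRBL device profile, absolute coords
G21
G90
G0 X95.8268 Y102.4100
M3 S537
G1 X78.5601 Y115.0687 F1694
G1 X69.6435 Y131.3899
G1 X53.9553 Y126.7273
M5
G0 X44.3177 Y35.2902
M3 S537
G1 X38.3000 Y46.3012 F1694
G1 X48.7687 Y85.8305
G1 X60.5289 Y110.7568
M5
G0 X122.0553 Y128.0158
M3 S537
G1 X119.9453 Y106.6699 F1694
M5
G0 X0.0000 Y0.0000

viewBox `0 0 190.1266 142.0158` with mm width/height → 1 unit = 1 mm. Flip: y_m = 142.0158 − y_svg.

**Shape 1** — `<path>` cubic bezier, stroke `#ff8800` → score (S537, F1694). Control points (SVG): P0=(95.8268,39.6058), P1=(69.3446,36.9938), P2=(78.0698,-8.0814), P3=(53.9553,15.2885); sampled at t=k/3. Machine vertices: (95.8268,102.4100) → (78.5601,115.0687) → (69.6435,131.3899) → (53.9553,126.7273). Open path.

**Shape 2** — `<path>` cubic bezier, stroke `#ff8800` → score (S537, F1694). Control points (SVG): P0=(44.3177,106.7256), P1=(24.9919,124.3476), P2=(53.1879,34.5099), P3=(60.5289,31.2590); sampled at t=k/3. Machine vertices: (44.3177,35.2902) → (38.3000,46.3012) → (48.7687,85.8305) → (60.5289,110.7568). Open path.

**Shape 3** — `<path>` line segment, stroke `#ff8800` → score (S537, F1694). Machine vertices: (122.0553,128.0158) → (119.9453,106.6699). Open path.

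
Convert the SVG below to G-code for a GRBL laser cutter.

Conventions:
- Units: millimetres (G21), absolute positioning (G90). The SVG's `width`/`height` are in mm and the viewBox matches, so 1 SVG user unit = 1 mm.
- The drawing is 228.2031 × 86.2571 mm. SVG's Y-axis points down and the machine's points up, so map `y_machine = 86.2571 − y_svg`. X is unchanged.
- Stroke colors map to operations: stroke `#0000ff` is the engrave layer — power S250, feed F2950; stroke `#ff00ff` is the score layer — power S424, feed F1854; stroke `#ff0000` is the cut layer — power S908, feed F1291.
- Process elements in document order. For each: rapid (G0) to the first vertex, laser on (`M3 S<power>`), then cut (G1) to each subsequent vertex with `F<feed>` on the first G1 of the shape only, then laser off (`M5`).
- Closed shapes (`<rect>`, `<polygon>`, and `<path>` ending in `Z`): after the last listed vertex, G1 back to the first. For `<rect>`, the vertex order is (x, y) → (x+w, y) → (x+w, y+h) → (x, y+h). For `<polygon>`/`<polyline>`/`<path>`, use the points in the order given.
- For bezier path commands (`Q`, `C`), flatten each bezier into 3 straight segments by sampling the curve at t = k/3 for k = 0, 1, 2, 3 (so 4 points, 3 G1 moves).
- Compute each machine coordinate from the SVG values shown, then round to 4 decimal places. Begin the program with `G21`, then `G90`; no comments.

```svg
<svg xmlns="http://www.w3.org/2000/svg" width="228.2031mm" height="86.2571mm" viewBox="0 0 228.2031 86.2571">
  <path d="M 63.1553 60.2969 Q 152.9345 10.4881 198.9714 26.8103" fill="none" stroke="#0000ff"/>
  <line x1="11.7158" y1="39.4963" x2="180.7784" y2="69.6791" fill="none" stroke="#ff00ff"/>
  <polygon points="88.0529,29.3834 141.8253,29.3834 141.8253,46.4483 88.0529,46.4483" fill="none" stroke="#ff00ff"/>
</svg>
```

viewBox `0 0 228.2031 86.2571` with mm width/height → 1 unit = 1 mm. Flip: y_m = 86.2571 − y_svg.

**Shape 1** — `<path>` quadratic bezier, stroke `#0000ff` → engrave (S250, F2950). Control points (SVG): P0=(63.1553,60.2969), P1=(152.9345,10.4881), P2=(198.9714,26.8103); sampled at t=k/3. Machine vertices: (63.1553,25.9602) → (118.1478,51.8182) → (163.4199,62.9804) → (198.9714,59.4468). Open path.

**Shape 2** — `<line>` line segment, stroke `#ff00ff` → score (S424, F1854). Machine vertices: (11.7158,46.7608) → (180.7784,16.5780). Open path.

**Shape 3** — `<polygon>` rectangle, stroke `#ff00ff` → score (S424, F1854). Machine vertices: (88.0529,56.8737) → (141.8253,56.8737) → (141.8253,39.8088) → (88.0529,39.8088) → (88.0529,56.8737). Closed: final G1 returns to the first vertex.

G21
G90
G0 X63.1553 Y25.9602
M3 S250
G1 X118.1478 Y51.8182 F2950
G1 X163.4199 Y62.9804
G1 X198.9714 Y59.4468
M5
G0 X11.7158 Y46.7608
M3 S424
G1 X180.7784 Y16.5780 F1854
M5
G0 X88.0529 Y56.8737
M3 S424
G1 X141.8253 Y56.8737 F1854
G1 X141.8253 Y39.8088
G1 X88.0529 Y39.8088
G1 X88.0529 Y56.8737
M5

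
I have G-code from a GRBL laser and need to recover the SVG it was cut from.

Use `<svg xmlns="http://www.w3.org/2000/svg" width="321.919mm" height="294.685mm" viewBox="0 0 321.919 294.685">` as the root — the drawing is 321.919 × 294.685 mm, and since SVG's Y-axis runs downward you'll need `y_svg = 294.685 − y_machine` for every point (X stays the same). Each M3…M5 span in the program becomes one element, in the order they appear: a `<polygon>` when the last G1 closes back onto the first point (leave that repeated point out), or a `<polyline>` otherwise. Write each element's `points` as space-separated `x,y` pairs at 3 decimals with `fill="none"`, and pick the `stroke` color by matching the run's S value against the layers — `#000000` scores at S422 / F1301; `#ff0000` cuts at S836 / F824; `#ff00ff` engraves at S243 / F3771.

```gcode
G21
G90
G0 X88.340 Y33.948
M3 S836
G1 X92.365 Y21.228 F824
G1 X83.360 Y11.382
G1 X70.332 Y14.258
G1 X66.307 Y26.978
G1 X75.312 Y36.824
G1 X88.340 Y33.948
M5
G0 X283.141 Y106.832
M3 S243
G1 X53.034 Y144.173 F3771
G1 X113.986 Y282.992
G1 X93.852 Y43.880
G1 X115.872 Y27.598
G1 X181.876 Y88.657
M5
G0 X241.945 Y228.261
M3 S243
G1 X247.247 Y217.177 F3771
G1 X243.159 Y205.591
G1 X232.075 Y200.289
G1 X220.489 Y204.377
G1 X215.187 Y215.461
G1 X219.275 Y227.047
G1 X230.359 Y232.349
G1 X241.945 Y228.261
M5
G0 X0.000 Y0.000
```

y_svg = 294.685 − y_m.

[1] S836→`#ff0000` (cut); closed run; points: 88.340,260.737 92.365,273.457 83.360,283.303 70.332,280.427 66.307,267.707 75.312,257.861

[2] S243→`#ff00ff` (engrave); open run; points: 283.141,187.853 53.034,150.512 113.986,11.693 93.852,250.805 115.872,267.087 181.876,206.028

[3] S243→`#ff00ff` (engrave); closed run; points: 241.945,66.424 247.247,77.508 243.159,89.094 232.075,94.396 220.489,90.308 215.187,79.224 219.275,67.638 230.359,62.336

<svg xmlns="http://www.w3.org/2000/svg" width="321.919mm" height="294.685mm" viewBox="0 0 321.919 294.685">
  <polygon points="88.340,260.737 92.365,273.457 83.360,283.303 70.332,280.427 66.307,267.707 75.312,257.861" fill="none" stroke="#ff0000"/>
  <polyline points="283.141,187.853 53.034,150.512 113.986,11.693 93.852,250.805 115.872,267.087 181.876,206.028" fill="none" stroke="#ff00ff"/>
  <polygon points="241.945,66.424 247.247,77.508 243.159,89.094 232.075,94.396 220.489,90.308 215.187,79.224 219.275,67.638 230.359,62.336" fill="none" stroke="#ff00ff"/>
</svg>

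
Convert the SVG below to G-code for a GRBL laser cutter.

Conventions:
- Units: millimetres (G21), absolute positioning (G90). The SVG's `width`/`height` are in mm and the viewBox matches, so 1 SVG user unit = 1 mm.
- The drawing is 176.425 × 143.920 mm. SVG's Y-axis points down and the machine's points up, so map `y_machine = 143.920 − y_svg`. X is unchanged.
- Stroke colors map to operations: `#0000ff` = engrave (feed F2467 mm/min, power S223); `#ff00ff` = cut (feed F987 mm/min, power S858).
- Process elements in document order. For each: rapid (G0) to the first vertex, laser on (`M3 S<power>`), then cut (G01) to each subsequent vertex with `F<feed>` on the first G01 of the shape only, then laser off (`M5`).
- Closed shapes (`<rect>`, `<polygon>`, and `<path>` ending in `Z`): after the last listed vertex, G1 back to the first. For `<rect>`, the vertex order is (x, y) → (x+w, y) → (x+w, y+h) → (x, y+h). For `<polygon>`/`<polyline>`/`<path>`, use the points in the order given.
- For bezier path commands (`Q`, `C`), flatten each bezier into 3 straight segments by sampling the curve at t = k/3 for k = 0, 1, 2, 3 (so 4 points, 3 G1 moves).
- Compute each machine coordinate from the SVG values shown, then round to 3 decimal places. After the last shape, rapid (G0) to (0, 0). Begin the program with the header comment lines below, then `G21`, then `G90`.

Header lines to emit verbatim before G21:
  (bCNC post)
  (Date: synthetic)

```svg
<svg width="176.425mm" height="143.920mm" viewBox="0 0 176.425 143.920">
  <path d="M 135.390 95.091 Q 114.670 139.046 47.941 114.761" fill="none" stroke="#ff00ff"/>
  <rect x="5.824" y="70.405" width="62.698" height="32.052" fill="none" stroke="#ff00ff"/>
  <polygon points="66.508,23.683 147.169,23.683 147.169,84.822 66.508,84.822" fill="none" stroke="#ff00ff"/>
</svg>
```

(bCNC post)
(Date: synthetic)
G21
G90
G0 X135.390 Y48.829
M3 S858
G01 X116.465 Y27.108 F987
G01 X87.315 Y20.551
G01 X47.941 Y29.159
M5
G0 X5.824 Y73.515
M3 S858
G01 X68.522 Y73.515 F987
G01 X68.522 Y41.463
G01 X5.824 Y41.463
G01 X5.824 Y73.515
M5
G0 X66.508 Y120.237
M3 S858
G01 X147.169 Y120.237 F987
G01 X147.169 Y59.098
G01 X66.508 Y59.098
G01 X66.508 Y120.237
M5
G0 X0.000 Y0.000

Since the viewBox matches the mm dimensions, user units are millimetres directly. The only transform is the Y-flip y_m = 143.920 − y_svg.

Shape 1 is a quadratic bezier drawn with `<path>`. Its stroke #ff00ff means cut at S858, F987. After flipping Y the toolpath is (135.390,48.829) → (116.465,27.108) → (87.315,20.551) → (47.941,29.159).

Shape 2 is a rectangle drawn with `<rect>`. Its stroke #ff00ff means cut at S858, F987. After flipping Y the toolpath is (5.824,73.515) → (68.522,73.515) → (68.522,41.463) → (5.824,41.463) → (5.824,73.515), returning to the start.

Shape 3 is a rectangle drawn with `<polygon>`. Its stroke #ff00ff means cut at S858, F987. After flipping Y the toolpath is (66.508,120.237) → (147.169,120.237) → (147.169,59.098) → (66.508,59.098) → (66.508,120.237), returning to the start.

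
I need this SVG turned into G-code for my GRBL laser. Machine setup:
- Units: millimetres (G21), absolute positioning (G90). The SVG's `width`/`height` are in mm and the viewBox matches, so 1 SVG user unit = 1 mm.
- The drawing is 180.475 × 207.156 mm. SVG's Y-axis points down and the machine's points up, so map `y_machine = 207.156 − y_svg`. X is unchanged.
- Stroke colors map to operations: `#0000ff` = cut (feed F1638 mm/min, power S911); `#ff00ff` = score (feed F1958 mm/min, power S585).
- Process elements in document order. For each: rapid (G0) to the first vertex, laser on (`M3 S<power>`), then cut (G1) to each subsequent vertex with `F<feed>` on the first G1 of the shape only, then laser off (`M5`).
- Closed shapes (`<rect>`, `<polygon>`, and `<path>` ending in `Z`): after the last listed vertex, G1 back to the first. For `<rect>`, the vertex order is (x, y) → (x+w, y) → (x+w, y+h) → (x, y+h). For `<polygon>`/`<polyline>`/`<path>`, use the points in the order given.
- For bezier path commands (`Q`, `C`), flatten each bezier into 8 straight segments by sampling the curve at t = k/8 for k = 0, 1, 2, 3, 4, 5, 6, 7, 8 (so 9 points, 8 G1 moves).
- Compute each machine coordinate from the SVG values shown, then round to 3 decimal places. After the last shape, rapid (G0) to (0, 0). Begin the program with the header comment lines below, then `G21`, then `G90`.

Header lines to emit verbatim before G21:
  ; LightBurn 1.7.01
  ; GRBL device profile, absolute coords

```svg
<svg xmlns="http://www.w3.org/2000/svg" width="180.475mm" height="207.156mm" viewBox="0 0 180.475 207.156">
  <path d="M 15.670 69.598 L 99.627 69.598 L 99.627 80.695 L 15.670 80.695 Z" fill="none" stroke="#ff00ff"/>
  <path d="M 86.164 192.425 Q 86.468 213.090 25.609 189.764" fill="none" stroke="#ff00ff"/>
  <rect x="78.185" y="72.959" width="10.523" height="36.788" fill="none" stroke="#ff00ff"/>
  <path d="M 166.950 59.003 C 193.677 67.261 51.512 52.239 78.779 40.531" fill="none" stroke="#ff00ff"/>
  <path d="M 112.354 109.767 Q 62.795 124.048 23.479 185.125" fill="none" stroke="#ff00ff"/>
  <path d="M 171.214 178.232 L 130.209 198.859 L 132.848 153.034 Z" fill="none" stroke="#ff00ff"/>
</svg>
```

; LightBurn 1.7.01
; GRBL device profile, absolute coords
G21
G90
G0 X15.670 Y137.558
M3 S585
G1 X99.627 Y137.558 F1958
G1 X99.627 Y126.461
G1 X15.670 Y126.461
G1 X15.670 Y137.558
M5
G0 X86.164 Y14.731
M3 S585
G1 X85.284 Y10.252 F1958
G1 X82.493 Y7.148
G1 X77.791 Y5.418
G1 X71.177 Y5.064
G1 X62.652 Y6.084
G1 X52.216 Y8.478
G1 X39.868 Y12.248
G1 X25.609 Y17.392
M5
G0 X78.185 Y134.197
M3 S585
G1 X88.708 Y134.197 F1958
G1 X88.708 Y97.409
G1 X78.185 Y97.409
G1 X78.185 Y134.197
M5
G0 X166.950 Y148.153
M3 S585
G1 X169.717 Y146.096 F1958
G1 X160.614 Y145.909
G1 X143.608 Y147.282
G1 X122.662 Y149.902
G1 X101.741 Y153.458
G1 X84.811 Y157.638
G1 X75.835 Y162.131
G1 X78.779 Y166.625
M5
G0 X112.354 Y97.389
M3 S585
G1 X100.124 Y93.088 F1958
G1 X88.215 Y87.324
G1 X76.625 Y80.098
G1 X65.356 Y71.409
G1 X54.406 Y61.258
G1 X43.777 Y49.645
G1 X33.468 Y36.569
G1 X23.479 Y22.031
M5
G0 X171.214 Y28.924
M3 S585
G1 X130.209 Y8.297 F1958
G1 X132.848 Y54.122
G1 X171.214 Y28.924
M5
G0 X0.000 Y0.000

viewBox `0 0 180.475 207.156` with mm width/height → 1 unit = 1 mm. Flip: y_m = 207.156 − y_svg.

**Shape 1** — `<path>` rectangle, stroke `#ff00ff` → score (S585, F1958). Machine vertices: (15.670,137.558) → (99.627,137.558) → (99.627,126.461) → (15.670,126.461) → (15.670,137.558). Closed: final G1 returns to the first vertex.

**Shape 2** — `<path>` quadratic bezier, stroke `#ff00ff` → score (S585, F1958). Control points (SVG): P0=(86.164,192.425), P1=(86.468,213.090), P2=(25.609,189.764); sampled at t=k/8. Machine vertices: (86.164,14.731) → (85.284,10.252) → (82.493,7.148) → (77.791,5.418) → (71.177,5.064) → (62.652,6.084) → (52.216,8.478) → (39.868,12.248) → (25.609,17.392). Open path.

**Shape 3** — `<rect>` rectangle, stroke `#ff00ff` → score (S585, F1958). Machine vertices: (78.185,134.197) → (88.708,134.197) → (88.708,97.409) → (78.185,97.409) → (78.185,134.197). Closed: final G1 returns to the first vertex.

**Shape 4** — `<path>` cubic bezier, stroke `#ff00ff` → score (S585, F1958). Control points (SVG): P0=(166.950,59.003), P1=(193.677,67.261), P2=(51.512,52.239), P3=(78.779,40.531); sampled at t=k/8. Machine vertices: (166.950,148.153) → (169.717,146.096) → (160.614,145.909) → (143.608,147.282) → (122.662,149.902) → (101.741,153.458) → (84.811,157.638) → (75.835,162.131) → (78.779,166.625). Open path.

**Shape 5** — `<path>` quadratic bezier, stroke `#ff00ff` → score (S585, F1958). Control points (SVG): P0=(112.354,109.767), P1=(62.795,124.048), P2=(23.479,185.125); sampled at t=k/8. Machine vertices: (112.354,97.389) → (100.124,93.088) → (88.215,87.324) → (76.625,80.098) → (65.356,71.409) → (54.406,61.258) → (43.777,49.645) → (33.468,36.569) → (23.479,22.031). Open path.

**Shape 6** — `<path>` regular polygon, stroke `#ff00ff` → score (S585, F1958). Machine vertices: (171.214,28.924) → (130.209,8.297) → (132.848,54.122) → (171.214,28.924). Closed: final G1 returns to the first vertex.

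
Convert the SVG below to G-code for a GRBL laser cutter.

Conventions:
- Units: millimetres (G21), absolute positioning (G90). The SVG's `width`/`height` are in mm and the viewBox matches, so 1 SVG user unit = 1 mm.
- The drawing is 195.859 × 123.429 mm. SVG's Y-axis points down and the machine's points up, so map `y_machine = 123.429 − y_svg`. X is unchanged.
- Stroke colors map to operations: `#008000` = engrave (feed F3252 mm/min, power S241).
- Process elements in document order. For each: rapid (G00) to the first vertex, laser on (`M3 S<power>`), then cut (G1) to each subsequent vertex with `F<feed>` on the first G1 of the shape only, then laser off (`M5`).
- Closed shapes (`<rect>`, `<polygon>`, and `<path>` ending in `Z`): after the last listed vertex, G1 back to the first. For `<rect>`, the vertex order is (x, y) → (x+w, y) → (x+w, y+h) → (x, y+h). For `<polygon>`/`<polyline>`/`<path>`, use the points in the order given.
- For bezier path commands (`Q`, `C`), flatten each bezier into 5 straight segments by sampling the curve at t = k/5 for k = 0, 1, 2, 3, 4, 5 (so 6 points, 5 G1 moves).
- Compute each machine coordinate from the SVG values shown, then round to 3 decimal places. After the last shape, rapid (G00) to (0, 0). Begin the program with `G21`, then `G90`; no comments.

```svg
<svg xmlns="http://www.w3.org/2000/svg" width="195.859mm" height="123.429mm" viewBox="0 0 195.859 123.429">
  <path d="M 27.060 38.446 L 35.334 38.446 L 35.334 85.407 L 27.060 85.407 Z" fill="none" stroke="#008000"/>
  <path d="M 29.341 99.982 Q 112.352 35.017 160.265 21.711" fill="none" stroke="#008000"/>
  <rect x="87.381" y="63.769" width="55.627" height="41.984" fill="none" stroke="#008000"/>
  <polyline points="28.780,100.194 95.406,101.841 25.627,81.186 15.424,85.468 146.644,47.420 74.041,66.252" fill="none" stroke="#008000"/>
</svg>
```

G21
G90
G00 X27.060 Y84.983
M3 S241
G1 X35.334 Y84.983 F3252
G1 X35.334 Y38.022
G1 X27.060 Y38.022
G1 X27.060 Y84.983
M5
G00 X29.341 Y23.447
M3 S241
G1 X61.141 Y47.367 F3252
G1 X90.134 Y67.154
G1 X116.319 Y82.808
G1 X139.696 Y94.329
G1 X160.265 Y101.718
M5
G00 X87.381 Y59.660
M3 S241
G1 X143.008 Y59.660 F3252
G1 X143.008 Y17.676
G1 X87.381 Y17.676
G1 X87.381 Y59.660
M5
G00 X28.780 Y23.235
M3 S241
G1 X95.406 Y21.588 F3252
G1 X25.627 Y42.243
G1 X15.424 Y37.961
G1 X146.644 Y76.009
G1 X74.041 Y57.177
M5
G00 X0.000 Y0.000

viewBox `0 0 195.859 123.429` with mm width/height → 1 unit = 1 mm. Flip: y_m = 123.429 − y_svg.

**Shape 1** — `<path>` rectangle, stroke `#008000` → engrave (S241, F3252). Machine vertices: (27.060,84.983) → (35.334,84.983) → (35.334,38.022) → (27.060,38.022) → (27.060,84.983). Closed: final G1 returns to the first vertex.

**Shape 2** — `<path>` quadratic bezier, stroke `#008000` → engrave (S241, F3252). Control points (SVG): P0=(29.341,99.982), P1=(112.352,35.017), P2=(160.265,21.711); sampled at t=k/5. Machine vertices: (29.341,23.447) → (61.141,47.367) → (90.134,67.154) → (116.319,82.808) → (139.696,94.329) → (160.265,101.718). Open path.

**Shape 3** — `<rect>` rectangle, stroke `#008000` → engrave (S241, F3252). Machine vertices: (87.381,59.660) → (143.008,59.660) → (143.008,17.676) → (87.381,17.676) → (87.381,59.660). Closed: final G1 returns to the first vertex.

**Shape 4** — `<polyline>` open polyline, stroke `#008000` → engrave (S241, F3252). Machine vertices: (28.780,23.235) → (95.406,21.588) → (25.627,42.243) → (15.424,37.961) → (146.644,76.009) → (74.041,57.177). Open path.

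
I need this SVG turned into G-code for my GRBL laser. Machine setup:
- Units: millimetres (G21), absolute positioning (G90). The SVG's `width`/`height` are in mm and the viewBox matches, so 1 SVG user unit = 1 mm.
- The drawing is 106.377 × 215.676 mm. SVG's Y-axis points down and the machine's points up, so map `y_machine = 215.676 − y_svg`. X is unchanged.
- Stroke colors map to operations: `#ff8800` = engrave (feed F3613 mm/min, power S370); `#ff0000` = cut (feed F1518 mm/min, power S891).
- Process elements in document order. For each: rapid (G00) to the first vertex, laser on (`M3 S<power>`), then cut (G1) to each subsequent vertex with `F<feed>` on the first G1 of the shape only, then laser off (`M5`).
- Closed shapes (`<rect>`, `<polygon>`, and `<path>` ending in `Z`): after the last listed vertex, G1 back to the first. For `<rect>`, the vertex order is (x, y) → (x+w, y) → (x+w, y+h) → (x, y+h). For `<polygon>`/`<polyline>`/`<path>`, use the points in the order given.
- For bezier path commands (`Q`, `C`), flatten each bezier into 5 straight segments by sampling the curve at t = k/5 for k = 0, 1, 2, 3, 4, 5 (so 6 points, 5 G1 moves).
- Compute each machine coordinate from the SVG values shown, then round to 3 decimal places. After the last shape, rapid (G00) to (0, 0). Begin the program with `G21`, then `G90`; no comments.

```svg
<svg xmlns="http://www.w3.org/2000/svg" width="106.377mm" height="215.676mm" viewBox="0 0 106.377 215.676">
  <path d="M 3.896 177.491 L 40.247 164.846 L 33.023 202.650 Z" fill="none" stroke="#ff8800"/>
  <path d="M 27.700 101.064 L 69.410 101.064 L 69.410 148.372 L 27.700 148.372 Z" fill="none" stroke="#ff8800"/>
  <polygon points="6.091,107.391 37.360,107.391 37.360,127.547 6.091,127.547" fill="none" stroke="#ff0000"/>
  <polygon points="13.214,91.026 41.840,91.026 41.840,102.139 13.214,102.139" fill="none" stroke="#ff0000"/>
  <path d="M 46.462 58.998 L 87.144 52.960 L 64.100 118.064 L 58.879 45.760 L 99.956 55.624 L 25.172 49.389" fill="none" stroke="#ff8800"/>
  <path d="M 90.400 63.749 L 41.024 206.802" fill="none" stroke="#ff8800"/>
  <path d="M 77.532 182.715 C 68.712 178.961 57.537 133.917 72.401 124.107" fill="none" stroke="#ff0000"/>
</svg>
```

G21
G90
G00 X3.896 Y38.185
M3 S370
G1 X40.247 Y50.830 F3613
G1 X33.023 Y13.026
G1 X3.896 Y38.185
M5
G00 X27.700 Y114.612
M3 S370
G1 X69.410 Y114.612 F3613
G1 X69.410 Y67.304
G1 X27.700 Y67.304
G1 X27.700 Y114.612
M5
G00 X6.091 Y108.285
M3 S891
G1 X37.360 Y108.285 F1518
G1 X37.360 Y88.129
G1 X6.091 Y88.129
G1 X6.091 Y108.285
M5
G00 X13.214 Y124.650
M3 S891
G1 X41.840 Y124.650 F1518
G1 X41.840 Y113.537
G1 X13.214 Y113.537
G1 X13.214 Y124.650
M5
G00 X46.462 Y156.678
M3 S370
G1 X87.144 Y162.716 F3613
G1 X64.100 Y97.612
G1 X58.879 Y169.916
G1 X99.956 Y160.052
G1 X25.172 Y166.287
M5
G00 X90.400 Y151.927
M3 S370
G1 X41.024 Y8.874 F3613
M5
G00 X77.532 Y32.961
M3 S891
G1 X72.185 Y39.556 F1518
G1 X67.635 Y52.387
G1 X65.246 Y67.782
G1 X66.380 Y82.067
G1 X72.401 Y91.569
M5
G00 X0.000 Y0.000

viewBox `0 0 106.377 215.676` with mm width/height → 1 unit = 1 mm. Flip: y_m = 215.676 − y_svg.

**Shape 1** — `<path>` regular polygon, stroke `#ff8800` → engrave (S370, F3613). Machine vertices: (3.896,38.185) → (40.247,50.830) → (33.023,13.026) → (3.896,38.185). Closed: final G1 returns to the first vertex.

**Shape 2** — `<path>` rectangle, stroke `#ff8800` → engrave (S370, F3613). Machine vertices: (27.700,114.612) → (69.410,114.612) → (69.410,67.304) → (27.700,67.304) → (27.700,114.612). Closed: final G1 returns to the first vertex.

**Shape 3** — `<polygon>` rectangle, stroke `#ff0000` → cut (S891, F1518). Machine vertices: (6.091,108.285) → (37.360,108.285) → (37.360,88.129) → (6.091,88.129) → (6.091,108.285). Closed: final G1 returns to the first vertex.

**Shape 4** — `<polygon>` rectangle, stroke `#ff0000` → cut (S891, F1518). Machine vertices: (13.214,124.650) → (41.840,124.650) → (41.840,113.537) → (13.214,113.537) → (13.214,124.650). Closed: final G1 returns to the first vertex.

**Shape 5** — `<path>` open polyline, stroke `#ff8800` → engrave (S370, F3613). Machine vertices: (46.462,156.678) → (87.144,162.716) → (64.100,97.612) → (58.879,169.916) → (99.956,160.052) → (25.172,166.287). Open path.

**Shape 6** — `<path>` line segment, stroke `#ff8800` → engrave (S370, F3613). Machine vertices: (90.400,151.927) → (41.024,8.874). Open path.

**Shape 7** — `<path>` cubic bezier, stroke `#ff0000` → cut (S891, F1518). Control points (SVG): P0=(77.532,182.715), P1=(68.712,178.961), P2=(57.537,133.917), P3=(72.401,124.107); sampled at t=k/5. Machine vertices: (77.532,32.961) → (72.185,39.556) → (67.635,52.387) → (65.246,67.782) → (66.380,82.067) → (72.401,91.569). Open path.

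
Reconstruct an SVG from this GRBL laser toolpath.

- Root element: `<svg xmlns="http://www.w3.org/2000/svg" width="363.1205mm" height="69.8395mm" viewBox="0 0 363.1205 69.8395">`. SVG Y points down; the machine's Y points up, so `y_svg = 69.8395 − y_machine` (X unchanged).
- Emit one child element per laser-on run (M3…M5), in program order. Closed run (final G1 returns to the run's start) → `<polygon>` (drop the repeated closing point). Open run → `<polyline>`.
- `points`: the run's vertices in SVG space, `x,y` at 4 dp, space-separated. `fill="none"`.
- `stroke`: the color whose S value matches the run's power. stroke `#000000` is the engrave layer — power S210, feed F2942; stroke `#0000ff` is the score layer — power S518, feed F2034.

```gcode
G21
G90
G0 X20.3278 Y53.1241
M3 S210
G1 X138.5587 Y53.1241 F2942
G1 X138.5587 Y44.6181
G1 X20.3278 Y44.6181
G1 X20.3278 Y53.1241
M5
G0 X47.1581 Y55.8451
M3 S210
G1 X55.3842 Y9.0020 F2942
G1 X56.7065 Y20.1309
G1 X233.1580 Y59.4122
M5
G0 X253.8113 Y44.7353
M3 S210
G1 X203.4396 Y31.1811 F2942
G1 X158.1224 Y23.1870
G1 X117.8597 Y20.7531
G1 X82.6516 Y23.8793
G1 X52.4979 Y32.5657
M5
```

Machine Y-up, SVG Y-down with viewBox height 69.8395, so y_svg = 69.8395 − y_machine; X carries over. Every run uses S210, so all elements get stroke `#000000` (engrave).

Run 1: The run returns to its start, so emit a `<polygon>` with points (Y-flipped): 20.3278,16.7154 138.5587,16.7154 138.5587,25.2214 20.3278,25.2214.

Run 2: The run is open, so emit a `<polyline>` with points (Y-flipped): 47.1581,13.9944 55.3842,60.8375 56.7065,49.7086 233.1580,10.4273.

Run 3: The run is open, so emit a `<polyline>` with points (Y-flipped): 253.8113,25.1042 203.4396,38.6584 158.1224,46.6525 117.8597,49.0864 82.6516,45.9602 52.4979,37.2738.

<svg xmlns="http://www.w3.org/2000/svg" width="363.1205mm" height="69.8395mm" viewBox="0 0 363.1205 69.8395">
  <polygon points="20.3278,16.7154 138.5587,16.7154 138.5587,25.2214 20.3278,25.2214" fill="none" stroke="#000000"/>
  <polyline points="47.1581,13.9944 55.3842,60.8375 56.7065,49.7086 233.1580,10.4273" fill="none" stroke="#000000"/>
  <polyline points="253.8113,25.1042 203.4396,38.6584 158.1224,46.6525 117.8597,49.0864 82.6516,45.9602 52.4979,37.2738" fill="none" stroke="#000000"/>
</svg>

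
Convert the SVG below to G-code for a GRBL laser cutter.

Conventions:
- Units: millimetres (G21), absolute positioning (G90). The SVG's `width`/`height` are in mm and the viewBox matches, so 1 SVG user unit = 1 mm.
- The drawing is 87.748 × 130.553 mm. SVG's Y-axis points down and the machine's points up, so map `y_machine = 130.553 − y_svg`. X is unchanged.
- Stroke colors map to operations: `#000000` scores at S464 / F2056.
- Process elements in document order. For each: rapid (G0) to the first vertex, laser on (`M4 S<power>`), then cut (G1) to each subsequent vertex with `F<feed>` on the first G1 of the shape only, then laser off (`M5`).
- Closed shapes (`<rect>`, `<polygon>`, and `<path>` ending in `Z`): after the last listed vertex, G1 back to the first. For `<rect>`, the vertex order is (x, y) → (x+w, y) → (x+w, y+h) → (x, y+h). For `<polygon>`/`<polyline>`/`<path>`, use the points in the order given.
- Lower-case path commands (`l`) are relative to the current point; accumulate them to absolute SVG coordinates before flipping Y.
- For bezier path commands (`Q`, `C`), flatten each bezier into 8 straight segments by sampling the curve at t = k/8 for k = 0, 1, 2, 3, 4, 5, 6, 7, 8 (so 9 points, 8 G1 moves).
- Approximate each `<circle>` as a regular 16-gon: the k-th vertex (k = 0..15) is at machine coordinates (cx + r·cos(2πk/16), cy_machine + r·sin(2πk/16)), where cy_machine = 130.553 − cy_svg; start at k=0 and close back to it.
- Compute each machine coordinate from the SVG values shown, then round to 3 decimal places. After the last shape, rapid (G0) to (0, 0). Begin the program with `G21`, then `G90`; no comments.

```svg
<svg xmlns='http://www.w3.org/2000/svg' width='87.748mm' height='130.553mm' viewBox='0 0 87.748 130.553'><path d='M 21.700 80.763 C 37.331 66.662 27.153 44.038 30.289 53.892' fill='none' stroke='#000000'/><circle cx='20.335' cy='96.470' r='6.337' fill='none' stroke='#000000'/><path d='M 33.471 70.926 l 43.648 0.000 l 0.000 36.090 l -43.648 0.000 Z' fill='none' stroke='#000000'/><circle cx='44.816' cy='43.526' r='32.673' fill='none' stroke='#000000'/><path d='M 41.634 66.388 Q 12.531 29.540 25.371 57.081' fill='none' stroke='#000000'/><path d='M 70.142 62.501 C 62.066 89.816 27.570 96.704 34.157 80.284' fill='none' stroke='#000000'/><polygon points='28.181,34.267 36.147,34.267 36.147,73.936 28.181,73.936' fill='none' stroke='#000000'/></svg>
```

G21
G90
G0 X21.700 Y49.790
M4 S464
G1 X26.428 Y55.397 F2056
G1 X29.195 Y61.323
G1 X30.460 Y67.087
G1 X30.680 Y72.209
G1 X30.315 Y76.207
G1 X29.822 Y78.603
G1 X29.661 Y78.914
G1 X30.289 Y76.661
M5
G0 X26.672 Y34.083
M4 S464
G1 X26.190 Y36.508 F2056
G1 X24.816 Y38.564
G1 X22.760 Y39.938
G1 X20.335 Y40.420
G1 X17.910 Y39.938
G1 X15.854 Y38.564
G1 X14.480 Y36.508
G1 X13.998 Y34.083
G1 X14.480 Y31.658
G1 X15.854 Y29.602
G1 X17.910 Y28.228
G1 X20.335 Y27.746
G1 X22.760 Y28.228
G1 X24.816 Y29.602
G1 X26.190 Y31.658
G1 X26.672 Y34.083
M5
G0 X33.471 Y59.627
M4 S464
G1 X77.119 Y59.627 F2056
G1 X77.119 Y23.537
G1 X33.471 Y23.537
G1 X33.471 Y59.627
M5
G0 X77.489 Y87.027
M4 S464
G1 X75.002 Y99.530 F2056
G1 X67.919 Y110.130
G1 X57.319 Y117.213
G1 X44.816 Y119.700
G1 X32.313 Y117.213
G1 X21.713 Y110.130
G1 X14.630 Y99.530
G1 X12.143 Y87.027
G1 X14.630 Y74.524
G1 X21.713 Y63.924
G1 X32.313 Y56.841
G1 X44.816 Y54.354
G1 X57.319 Y56.841
G1 X67.919 Y63.924
G1 X75.002 Y74.524
G1 X77.489 Y87.027
M5
G0 X41.634 Y64.165
M4 S464
G1 X35.014 Y72.371 F2056
G1 X29.704 Y78.565
G1 X25.705 Y82.746
G1 X23.017 Y84.916
G1 X21.639 Y85.073
G1 X21.572 Y83.218
G1 X22.816 Y79.351
G1 X25.371 Y73.472
M5
G0 X70.142 Y68.052
M4 S464
G1 X66.007 Y58.772 F2056
G1 X60.186 Y51.441
G1 X53.470 Y46.092
G1 X46.651 Y42.760
G1 X40.519 Y41.478
G1 X35.865 Y42.279
G1 X33.481 Y45.198
G1 X34.157 Y50.269
M5
G0 X28.181 Y96.286
M4 S464
G1 X36.147 Y96.286 F2056
G1 X36.147 Y56.617
G1 X28.181 Y56.617
G1 X28.181 Y96.286
M5
G0 X0.000 Y0.000

Since the viewBox matches the mm dimensions, user units are millimetres directly. The only transform is the Y-flip y_m = 130.553 − y_svg.

Shape 1 is a cubic bezier drawn with `<path>`. Its stroke #000000 means score at S464, F2056. After flipping Y the toolpath is (21.700,49.790) → (26.428,55.397) → (29.195,61.323) → (30.460,67.087) → (30.680,72.209) → (30.315,76.207) → (29.822,78.603) → (29.661,78.914) → (30.289,76.661).

Shape 2 is a circle drawn with `<circle>`. Its stroke #000000 means score at S464, F2056. After flipping Y the toolpath is (26.672,34.083) → (26.190,36.508) → (24.816,38.564) → (22.760,39.938) → (20.335,40.420) → (17.910,39.938) → (15.854,38.564) → (14.480,36.508) → (13.998,34.083) → (14.480,31.658) → (15.854,29.602) → (17.910,28.228) → (20.335,27.746) → (22.760,28.228) → (24.816,29.602) → (26.190,31.658) → (26.672,34.083), returning to the start.

Shape 3 is a rectangle drawn with `<path>`. Its stroke #000000 means score at S464, F2056. After flipping Y the toolpath is (33.471,59.627) → (77.119,59.627) → (77.119,23.537) → (33.471,23.537) → (33.471,59.627), returning to the start.

Shape 4 is a circle drawn with `<circle>`. Its stroke #000000 means score at S464, F2056. After flipping Y the toolpath is (77.489,87.027) → (75.002,99.530) → (67.919,110.130) → (57.319,117.213) → (44.816,119.700) → (32.313,117.213) → (21.713,110.130) → (14.630,99.530) → (12.143,87.027) → (14.630,74.524) → (21.713,63.924) → (32.313,56.841) → (44.816,54.354) → (57.319,56.841) → (67.919,63.924) → (75.002,74.524) → (77.489,87.027), returning to the start.

Shape 5 is a quadratic bezier drawn with `<path>`. Its stroke #000000 means score at S464, F2056. After flipping Y the toolpath is (41.634,64.165) → (35.014,72.371) → (29.704,78.565) → (25.705,82.746) → (23.017,84.916) → (21.639,85.073) → (21.572,83.218) → (22.816,79.351) → (25.371,73.472).

Shape 6 is a cubic bezier drawn with `<path>`. Its stroke #000000 means score at S464, F2056. After flipping Y the toolpath is (70.142,68.052) → (66.007,58.772) → (60.186,51.441) → (53.470,46.092) → (46.651,42.760) → (40.519,41.478) → (35.865,42.279) → (33.481,45.198) → (34.157,50.269).

Shape 7 is a rectangle drawn with `<polygon>`. Its stroke #000000 means score at S464, F2056. After flipping Y the toolpath is (28.181,96.286) → (36.147,96.286) → (36.147,56.617) → (28.181,56.617) → (28.181,96.286), returning to the start.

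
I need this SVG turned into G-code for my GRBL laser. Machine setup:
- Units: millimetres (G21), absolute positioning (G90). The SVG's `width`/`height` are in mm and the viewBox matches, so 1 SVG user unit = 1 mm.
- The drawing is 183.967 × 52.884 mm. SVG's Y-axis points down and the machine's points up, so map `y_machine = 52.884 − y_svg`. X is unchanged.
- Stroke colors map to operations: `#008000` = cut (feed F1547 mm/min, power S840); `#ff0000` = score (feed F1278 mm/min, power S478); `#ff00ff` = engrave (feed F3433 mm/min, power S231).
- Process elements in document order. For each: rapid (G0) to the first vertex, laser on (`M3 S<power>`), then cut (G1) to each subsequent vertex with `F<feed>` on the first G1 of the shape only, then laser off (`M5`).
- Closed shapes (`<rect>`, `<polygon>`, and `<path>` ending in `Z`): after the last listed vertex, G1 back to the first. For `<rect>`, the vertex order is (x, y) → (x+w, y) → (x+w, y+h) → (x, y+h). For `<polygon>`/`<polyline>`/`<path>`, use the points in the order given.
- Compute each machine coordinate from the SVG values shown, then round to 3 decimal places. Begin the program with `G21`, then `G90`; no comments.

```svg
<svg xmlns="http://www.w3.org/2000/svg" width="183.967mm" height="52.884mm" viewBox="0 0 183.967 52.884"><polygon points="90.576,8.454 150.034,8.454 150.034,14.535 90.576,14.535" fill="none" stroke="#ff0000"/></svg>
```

G21
G90
G0 X90.576 Y44.430
M3 S478
G1 X150.034 Y44.430 F1278
G1 X150.034 Y38.349
G1 X90.576 Y38.349
G1 X90.576 Y44.430
M5

viewBox `0 0 183.967 52.884` with mm width/height → 1 unit = 1 mm. Flip: y_m = 52.884 − y_svg.

**Shape 1** — `<polygon>` rectangle, stroke `#ff0000` → score (S478, F1278). Machine vertices: (90.576,44.430) → (150.034,44.430) → (150.034,38.349) → (90.576,38.349) → (90.576,44.430). Closed: final G1 returns to the first vertex.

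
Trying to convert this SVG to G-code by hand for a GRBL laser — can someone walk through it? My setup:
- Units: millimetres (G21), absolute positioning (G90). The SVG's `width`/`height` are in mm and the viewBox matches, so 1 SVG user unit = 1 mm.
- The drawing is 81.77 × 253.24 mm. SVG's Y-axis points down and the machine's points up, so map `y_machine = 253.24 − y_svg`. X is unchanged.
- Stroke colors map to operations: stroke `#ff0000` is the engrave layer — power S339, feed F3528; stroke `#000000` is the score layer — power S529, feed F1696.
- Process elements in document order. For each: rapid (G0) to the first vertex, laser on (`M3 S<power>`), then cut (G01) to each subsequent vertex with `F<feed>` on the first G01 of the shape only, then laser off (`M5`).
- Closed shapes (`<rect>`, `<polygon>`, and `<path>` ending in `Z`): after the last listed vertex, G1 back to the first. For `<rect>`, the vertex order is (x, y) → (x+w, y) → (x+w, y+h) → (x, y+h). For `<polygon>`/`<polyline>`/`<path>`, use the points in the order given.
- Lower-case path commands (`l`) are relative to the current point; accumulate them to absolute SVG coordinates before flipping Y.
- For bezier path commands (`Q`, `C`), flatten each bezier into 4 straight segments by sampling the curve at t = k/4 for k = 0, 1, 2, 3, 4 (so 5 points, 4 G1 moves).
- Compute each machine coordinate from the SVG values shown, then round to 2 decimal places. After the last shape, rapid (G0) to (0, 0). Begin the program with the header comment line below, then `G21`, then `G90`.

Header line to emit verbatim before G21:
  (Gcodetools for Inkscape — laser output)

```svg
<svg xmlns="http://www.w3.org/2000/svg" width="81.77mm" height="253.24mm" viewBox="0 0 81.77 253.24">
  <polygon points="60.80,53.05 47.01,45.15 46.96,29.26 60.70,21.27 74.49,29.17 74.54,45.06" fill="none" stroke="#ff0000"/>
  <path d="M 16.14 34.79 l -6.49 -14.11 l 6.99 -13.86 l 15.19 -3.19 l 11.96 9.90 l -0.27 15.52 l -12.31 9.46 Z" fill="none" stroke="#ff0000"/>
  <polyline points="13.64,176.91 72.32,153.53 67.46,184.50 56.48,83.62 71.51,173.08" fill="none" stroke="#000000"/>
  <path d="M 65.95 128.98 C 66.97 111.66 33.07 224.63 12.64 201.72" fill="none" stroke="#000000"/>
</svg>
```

1 u = 1 mm; y_m = 253.24 − y.

[1] `<polygon>` regular polygon, #ff0000→engrave S339 F3528: (60.80,200.19) → (47.01,208.09) → (46.96,223.98) → (60.70,231.97) → (74.49,224.07) → (74.54,208.18) → (60.80,200.19) (closed)

[2] `<path>` regular polygon, #ff0000→engrave S339 F3528: (16.14,218.45) → (9.65,232.56) → (16.64,246.42) → (31.83,249.61) → (43.79,239.71) → (43.52,224.19) → (31.21,214.73) → (16.14,218.45) (closed)

[3] `<polyline>` open polyline, #000000→score S529 F1696: (13.64,76.33) → (72.32,99.71) → (67.46,68.74) → (56.48,169.62) → (71.51,80.16)

[4] `<path>` cubic bezier, #000000→score S529 F1696: (65.95,124.26) → (60.92,116.98) → (47.34,85.79) → (29.73,55.66) → (12.64,51.52)

(Gcodetools for Inkscape — laser output)
G21
G90
G0 X60.80 Y200.19
M3 S339
G01 X47.01 Y208.09 F3528
G01 X46.96 Y223.98
G01 X60.70 Y231.97
G01 X74.49 Y224.07
G01 X74.54 Y208.18
G01 X60.80 Y200.19
M5
G0 X16.14 Y218.45
M3 S339
G01 X9.65 Y232.56 F3528
G01 X16.64 Y246.42
G01 X31.83 Y249.61
G01 X43.79 Y239.71
G01 X43.52 Y224.19
G01 X31.21 Y214.73
G01 X16.14 Y218.45
M5
G0 X13.64 Y76.33
M3 S529
G01 X72.32 Y99.71 F1696
G01 X67.46 Y68.74
G01 X56.48 Y169.62
G01 X71.51 Y80.16
M5
G0 X65.95 Y124.26
M3 S529
G01 X60.92 Y116.98 F1696
G01 X47.34 Y85.79
G01 X29.73 Y55.66
G01 X12.64 Y51.52
M5
G0 X0.00 Y0.00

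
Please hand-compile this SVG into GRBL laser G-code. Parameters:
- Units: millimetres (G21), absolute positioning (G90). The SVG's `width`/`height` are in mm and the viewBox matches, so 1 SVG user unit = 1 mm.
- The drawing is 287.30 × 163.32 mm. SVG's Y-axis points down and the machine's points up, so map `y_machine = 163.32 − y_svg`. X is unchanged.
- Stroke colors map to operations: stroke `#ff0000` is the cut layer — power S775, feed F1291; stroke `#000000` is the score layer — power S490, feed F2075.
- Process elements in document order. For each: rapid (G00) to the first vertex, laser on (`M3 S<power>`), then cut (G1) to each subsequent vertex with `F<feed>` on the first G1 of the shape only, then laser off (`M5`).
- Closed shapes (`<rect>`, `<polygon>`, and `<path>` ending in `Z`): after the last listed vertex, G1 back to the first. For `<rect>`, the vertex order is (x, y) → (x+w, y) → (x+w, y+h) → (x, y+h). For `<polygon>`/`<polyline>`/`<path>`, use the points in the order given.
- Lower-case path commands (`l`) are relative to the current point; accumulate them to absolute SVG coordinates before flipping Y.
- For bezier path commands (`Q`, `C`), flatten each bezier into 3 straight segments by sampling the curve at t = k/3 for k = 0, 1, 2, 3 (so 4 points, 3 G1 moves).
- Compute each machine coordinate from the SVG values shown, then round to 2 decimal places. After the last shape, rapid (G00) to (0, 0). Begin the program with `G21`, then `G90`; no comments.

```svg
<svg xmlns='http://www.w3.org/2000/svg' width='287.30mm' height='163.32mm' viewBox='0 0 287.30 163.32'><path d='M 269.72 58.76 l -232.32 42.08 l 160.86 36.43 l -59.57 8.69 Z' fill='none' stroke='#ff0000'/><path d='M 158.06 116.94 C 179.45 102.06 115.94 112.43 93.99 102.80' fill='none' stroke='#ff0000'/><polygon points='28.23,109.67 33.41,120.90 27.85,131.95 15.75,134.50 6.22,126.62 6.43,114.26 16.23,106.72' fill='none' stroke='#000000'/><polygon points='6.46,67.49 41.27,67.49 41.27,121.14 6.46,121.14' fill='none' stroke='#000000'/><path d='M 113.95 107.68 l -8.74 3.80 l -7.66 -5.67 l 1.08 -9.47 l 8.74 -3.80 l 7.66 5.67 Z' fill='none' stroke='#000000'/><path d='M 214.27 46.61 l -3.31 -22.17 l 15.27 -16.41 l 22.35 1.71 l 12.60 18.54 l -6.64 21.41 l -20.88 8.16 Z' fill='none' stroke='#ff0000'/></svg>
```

G21
G90
G00 X269.72 Y104.56
M3 S775
G1 X37.40 Y62.48 F1291
G1 X198.26 Y26.05
G1 X138.69 Y17.36
G1 X269.72 Y104.56
M5
G00 X158.06 Y46.38
M3 S775
G1 X155.83 Y54.52 F1291
G1 X125.11 Y55.88
G1 X93.99 Y60.52
M5
G00 X28.23 Y53.65
M3 S490
G1 X33.41 Y42.42 F2075
G1 X27.85 Y31.37
G1 X15.75 Y28.82
G1 X6.22 Y36.70
G1 X6.43 Y49.06
G1 X16.23 Y56.60
G1 X28.23 Y53.65
M5
G00 X6.46 Y95.83
M3 S490
G1 X41.27 Y95.83 F2075
G1 X41.27 Y42.18
G1 X6.46 Y42.18
G1 X6.46 Y95.83
M5
G00 X113.95 Y55.64
M3 S490
G1 X105.21 Y51.84 F2075
G1 X97.55 Y57.51
G1 X98.63 Y66.98
G1 X107.37 Y70.78
G1 X115.03 Y65.11
G1 X113.95 Y55.64
M5
G00 X214.27 Y116.71
M3 S775
G1 X210.96 Y138.88 F1291
G1 X226.23 Y155.29
G1 X248.58 Y153.58
G1 X261.18 Y135.04
G1 X254.54 Y113.63
G1 X233.66 Y105.47
G1 X214.27 Y116.71
M5
G00 X0.00 Y0.00

viewBox `0 0 287.30 163.32` with mm width/height → 1 unit = 1 mm. Flip: y_m = 163.32 − y_svg.

**Shape 1** — `<path>` closed polygon, stroke `#ff0000` → cut (S775, F1291). Machine vertices: (269.72,104.56) → (37.40,62.48) → (198.26,26.05) → (138.69,17.36) → (269.72,104.56). Closed: final G1 returns to the first vertex.

**Shape 2** — `<path>` cubic bezier, stroke `#ff0000` → cut (S775, F1291). Control points (SVG): P0=(158.06,116.94), P1=(179.45,102.06), P2=(115.94,112.43), P3=(93.99,102.80); sampled at t=k/3. Machine vertices: (158.06,46.38) → (155.83,54.52) → (125.11,55.88) → (93.99,60.52). Open path.

**Shape 3** — `<polygon>` regular polygon, stroke `#000000` → score (S490, F2075). Machine vertices: (28.23,53.65) → (33.41,42.42) → (27.85,31.37) → (15.75,28.82) → (6.22,36.70) → (6.43,49.06) → (16.23,56.60) → (28.23,53.65). Closed: final G1 returns to the first vertex.

**Shape 4** — `<polygon>` rectangle, stroke `#000000` → score (S490, F2075). Machine vertices: (6.46,95.83) → (41.27,95.83) → (41.27,42.18) → (6.46,42.18) → (6.46,95.83). Closed: final G1 returns to the first vertex.

**Shape 5** — `<path>` regular polygon, stroke `#000000` → score (S490, F2075). Machine vertices: (113.95,55.64) → (105.21,51.84) → (97.55,57.51) → (98.63,66.98) → (107.37,70.78) → (115.03,65.11) → (113.95,55.64). Closed: final G1 returns to the first vertex.

**Shape 6** — `<path>` regular polygon, stroke `#ff0000` → cut (S775, F1291). Machine vertices: (214.27,116.71) → (210.96,138.88) → (226.23,155.29) → (248.58,153.58) → (261.18,135.04) → (254.54,113.63) → (233.66,105.47) → (214.27,116.71). Closed: final G1 returns to the first vertex.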